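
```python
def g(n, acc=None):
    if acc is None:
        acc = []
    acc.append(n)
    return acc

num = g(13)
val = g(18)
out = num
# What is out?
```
[13]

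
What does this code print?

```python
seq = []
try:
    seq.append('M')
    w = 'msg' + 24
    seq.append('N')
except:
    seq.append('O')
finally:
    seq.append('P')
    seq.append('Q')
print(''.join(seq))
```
MOPQ

Code before exception runs, then except, then all of finally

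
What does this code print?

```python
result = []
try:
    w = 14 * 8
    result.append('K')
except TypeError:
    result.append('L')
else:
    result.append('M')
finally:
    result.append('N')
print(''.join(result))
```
KMN

else runs before finally when no exception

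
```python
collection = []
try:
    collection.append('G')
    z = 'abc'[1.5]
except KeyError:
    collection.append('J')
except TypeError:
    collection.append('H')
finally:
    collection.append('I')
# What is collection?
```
['G', 'H', 'I']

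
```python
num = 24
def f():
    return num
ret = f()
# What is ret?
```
24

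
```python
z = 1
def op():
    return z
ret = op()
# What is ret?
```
1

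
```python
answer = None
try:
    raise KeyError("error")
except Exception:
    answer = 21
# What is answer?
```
21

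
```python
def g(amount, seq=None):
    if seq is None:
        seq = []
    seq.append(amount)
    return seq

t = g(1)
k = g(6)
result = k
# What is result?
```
[6]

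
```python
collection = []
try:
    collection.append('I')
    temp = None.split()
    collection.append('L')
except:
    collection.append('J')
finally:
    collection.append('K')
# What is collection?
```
['I', 'J', 'K']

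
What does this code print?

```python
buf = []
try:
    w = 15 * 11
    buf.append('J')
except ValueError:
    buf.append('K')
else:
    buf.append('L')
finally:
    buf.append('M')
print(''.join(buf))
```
JLM

else runs before finally when no exception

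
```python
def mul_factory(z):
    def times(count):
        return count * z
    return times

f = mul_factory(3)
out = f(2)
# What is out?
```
6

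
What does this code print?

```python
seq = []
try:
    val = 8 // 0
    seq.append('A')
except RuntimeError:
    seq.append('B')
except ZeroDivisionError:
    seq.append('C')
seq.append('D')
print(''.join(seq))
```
CD

ZeroDivisionError is caught by its specific handler, not RuntimeError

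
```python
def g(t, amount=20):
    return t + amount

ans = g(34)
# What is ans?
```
54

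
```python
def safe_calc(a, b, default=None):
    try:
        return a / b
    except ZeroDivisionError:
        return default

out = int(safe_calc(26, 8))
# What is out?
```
3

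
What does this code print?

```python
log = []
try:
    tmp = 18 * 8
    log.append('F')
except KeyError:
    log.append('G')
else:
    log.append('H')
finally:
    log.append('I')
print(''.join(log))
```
FHI

else runs before finally when no exception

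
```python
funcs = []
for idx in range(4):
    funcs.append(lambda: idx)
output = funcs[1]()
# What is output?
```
3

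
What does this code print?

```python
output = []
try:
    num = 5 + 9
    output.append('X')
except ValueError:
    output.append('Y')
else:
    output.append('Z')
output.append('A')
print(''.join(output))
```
XZA

else block runs when no exception occurs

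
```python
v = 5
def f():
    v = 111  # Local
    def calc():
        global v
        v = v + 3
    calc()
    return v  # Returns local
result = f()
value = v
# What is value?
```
8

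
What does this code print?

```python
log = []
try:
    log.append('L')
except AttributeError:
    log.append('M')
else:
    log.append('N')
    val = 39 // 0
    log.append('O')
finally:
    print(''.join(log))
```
LN

Try succeeds, else appends 'N', ZeroDivisionError in else is uncaught, finally prints before exception propagates ('O' never appended)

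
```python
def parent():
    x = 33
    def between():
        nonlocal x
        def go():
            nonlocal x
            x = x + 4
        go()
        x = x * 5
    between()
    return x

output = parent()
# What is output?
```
185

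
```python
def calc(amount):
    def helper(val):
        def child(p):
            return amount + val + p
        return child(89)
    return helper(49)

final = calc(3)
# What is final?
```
141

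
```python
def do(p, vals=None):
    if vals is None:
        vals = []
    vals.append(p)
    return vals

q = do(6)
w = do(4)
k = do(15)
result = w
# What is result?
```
[4]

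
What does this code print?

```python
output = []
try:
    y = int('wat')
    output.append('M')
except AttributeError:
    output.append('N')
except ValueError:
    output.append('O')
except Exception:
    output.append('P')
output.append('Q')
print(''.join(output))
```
OQ

ValueError matches before generic Exception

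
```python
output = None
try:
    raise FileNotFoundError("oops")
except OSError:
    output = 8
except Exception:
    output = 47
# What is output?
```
8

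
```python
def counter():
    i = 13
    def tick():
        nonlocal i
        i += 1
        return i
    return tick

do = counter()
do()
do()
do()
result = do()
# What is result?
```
17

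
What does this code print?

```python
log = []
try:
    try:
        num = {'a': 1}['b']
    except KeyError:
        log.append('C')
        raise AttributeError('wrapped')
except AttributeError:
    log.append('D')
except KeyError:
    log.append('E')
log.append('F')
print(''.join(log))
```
CDF

AttributeError raised and caught, original KeyError not re-raised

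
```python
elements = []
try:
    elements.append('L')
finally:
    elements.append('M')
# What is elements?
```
['L', 'M']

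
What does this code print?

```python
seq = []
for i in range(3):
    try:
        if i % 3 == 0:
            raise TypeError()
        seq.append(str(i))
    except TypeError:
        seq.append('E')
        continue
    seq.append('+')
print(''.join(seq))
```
E1+2+

continue in except skips rest of loop body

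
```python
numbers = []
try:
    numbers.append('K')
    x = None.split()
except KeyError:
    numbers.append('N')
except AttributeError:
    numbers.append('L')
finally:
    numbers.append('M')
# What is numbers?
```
['K', 'L', 'M']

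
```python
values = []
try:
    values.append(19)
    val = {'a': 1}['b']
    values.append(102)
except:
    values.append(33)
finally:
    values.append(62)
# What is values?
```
[19, 33, 62]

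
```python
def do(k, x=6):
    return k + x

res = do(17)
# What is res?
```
23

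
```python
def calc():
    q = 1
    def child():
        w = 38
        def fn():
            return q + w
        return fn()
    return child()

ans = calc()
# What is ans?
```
39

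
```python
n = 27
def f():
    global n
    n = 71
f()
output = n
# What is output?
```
71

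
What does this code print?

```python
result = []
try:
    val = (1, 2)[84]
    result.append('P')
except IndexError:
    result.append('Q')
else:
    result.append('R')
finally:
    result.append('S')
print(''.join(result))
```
QS

Exception: except runs, else skipped, finally runs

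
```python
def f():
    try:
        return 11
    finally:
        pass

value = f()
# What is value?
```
11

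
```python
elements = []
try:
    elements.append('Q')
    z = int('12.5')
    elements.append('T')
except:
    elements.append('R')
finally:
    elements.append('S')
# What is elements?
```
['Q', 'R', 'S']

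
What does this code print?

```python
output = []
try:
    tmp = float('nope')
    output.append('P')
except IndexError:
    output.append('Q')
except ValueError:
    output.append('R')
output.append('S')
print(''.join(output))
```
RS

ValueError is caught by its specific handler, not IndexError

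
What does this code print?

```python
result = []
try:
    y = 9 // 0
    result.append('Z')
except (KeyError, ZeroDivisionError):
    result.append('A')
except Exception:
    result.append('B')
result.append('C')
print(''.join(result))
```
AC

ZeroDivisionError matches tuple containing it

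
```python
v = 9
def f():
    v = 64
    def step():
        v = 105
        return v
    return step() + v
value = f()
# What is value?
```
169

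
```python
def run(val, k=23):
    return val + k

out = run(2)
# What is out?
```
25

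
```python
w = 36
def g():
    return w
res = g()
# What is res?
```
36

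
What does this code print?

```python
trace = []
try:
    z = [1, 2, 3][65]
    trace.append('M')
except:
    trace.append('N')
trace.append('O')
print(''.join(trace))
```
NO

Exception raised in try, caught by bare except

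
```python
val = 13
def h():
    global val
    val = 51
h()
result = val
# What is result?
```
51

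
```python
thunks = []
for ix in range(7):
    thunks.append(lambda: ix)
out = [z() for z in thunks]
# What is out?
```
[6, 6, 6, 6, 6, 6, 6]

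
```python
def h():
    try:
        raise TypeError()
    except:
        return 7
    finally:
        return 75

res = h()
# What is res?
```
75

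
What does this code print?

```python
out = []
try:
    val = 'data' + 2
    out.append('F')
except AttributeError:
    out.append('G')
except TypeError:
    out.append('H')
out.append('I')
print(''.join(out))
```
HI

TypeError is caught by its specific handler, not AttributeError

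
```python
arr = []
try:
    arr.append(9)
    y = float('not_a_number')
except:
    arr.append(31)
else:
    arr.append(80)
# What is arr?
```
[9, 31]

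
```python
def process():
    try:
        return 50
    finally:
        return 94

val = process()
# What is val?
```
94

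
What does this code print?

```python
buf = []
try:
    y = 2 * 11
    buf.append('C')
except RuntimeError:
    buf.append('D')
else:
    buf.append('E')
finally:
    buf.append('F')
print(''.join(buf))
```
CEF

else runs before finally when no exception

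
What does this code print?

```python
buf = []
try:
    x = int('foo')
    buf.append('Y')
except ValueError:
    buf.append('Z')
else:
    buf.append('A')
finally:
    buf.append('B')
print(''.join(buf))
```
ZB

Exception: except runs, else skipped, finally runs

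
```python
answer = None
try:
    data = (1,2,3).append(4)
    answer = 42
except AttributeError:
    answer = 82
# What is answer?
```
82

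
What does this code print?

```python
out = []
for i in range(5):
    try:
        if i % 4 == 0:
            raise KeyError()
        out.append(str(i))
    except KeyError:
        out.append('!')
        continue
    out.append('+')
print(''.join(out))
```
!1+2+3+!

continue in except skips rest of loop body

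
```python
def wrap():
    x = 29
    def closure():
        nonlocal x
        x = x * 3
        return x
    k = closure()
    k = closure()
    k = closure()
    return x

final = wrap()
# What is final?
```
783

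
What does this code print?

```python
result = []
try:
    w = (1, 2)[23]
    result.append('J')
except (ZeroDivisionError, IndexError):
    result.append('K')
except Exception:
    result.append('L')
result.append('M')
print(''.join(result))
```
KM

IndexError matches tuple containing it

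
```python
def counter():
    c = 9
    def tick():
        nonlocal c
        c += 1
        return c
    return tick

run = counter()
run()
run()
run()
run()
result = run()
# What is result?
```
14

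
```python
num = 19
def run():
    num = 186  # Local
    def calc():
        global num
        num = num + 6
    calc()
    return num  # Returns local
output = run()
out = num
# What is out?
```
25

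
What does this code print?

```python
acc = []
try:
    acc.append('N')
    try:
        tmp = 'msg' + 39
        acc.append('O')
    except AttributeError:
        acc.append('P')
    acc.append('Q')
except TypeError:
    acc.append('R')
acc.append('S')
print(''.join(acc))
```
NRS

Inner handler doesn't match, propagates to outer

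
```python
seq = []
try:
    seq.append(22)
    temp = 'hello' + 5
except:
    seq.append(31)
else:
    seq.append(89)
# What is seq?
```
[22, 31]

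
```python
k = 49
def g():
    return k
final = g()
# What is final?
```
49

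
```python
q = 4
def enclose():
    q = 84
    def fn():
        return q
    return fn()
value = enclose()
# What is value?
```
84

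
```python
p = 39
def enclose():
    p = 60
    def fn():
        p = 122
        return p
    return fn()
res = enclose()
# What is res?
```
122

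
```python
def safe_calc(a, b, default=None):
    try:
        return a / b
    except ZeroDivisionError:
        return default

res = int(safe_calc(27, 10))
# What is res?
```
2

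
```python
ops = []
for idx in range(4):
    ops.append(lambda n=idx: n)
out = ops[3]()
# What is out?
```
3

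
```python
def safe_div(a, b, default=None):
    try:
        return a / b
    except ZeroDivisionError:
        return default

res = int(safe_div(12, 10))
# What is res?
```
1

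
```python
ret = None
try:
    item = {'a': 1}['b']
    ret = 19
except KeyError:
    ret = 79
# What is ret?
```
79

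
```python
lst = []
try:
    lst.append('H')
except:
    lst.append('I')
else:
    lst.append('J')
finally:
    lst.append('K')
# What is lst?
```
['H', 'J', 'K']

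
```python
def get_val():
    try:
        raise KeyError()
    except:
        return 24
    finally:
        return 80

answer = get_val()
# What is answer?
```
80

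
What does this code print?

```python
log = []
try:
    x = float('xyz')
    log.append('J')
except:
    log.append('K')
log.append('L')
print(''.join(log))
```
KL

Exception raised in try, caught by bare except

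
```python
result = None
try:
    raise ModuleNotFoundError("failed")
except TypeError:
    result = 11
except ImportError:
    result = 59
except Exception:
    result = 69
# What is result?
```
59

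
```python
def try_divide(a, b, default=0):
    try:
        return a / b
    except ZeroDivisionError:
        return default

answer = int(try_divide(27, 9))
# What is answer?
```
3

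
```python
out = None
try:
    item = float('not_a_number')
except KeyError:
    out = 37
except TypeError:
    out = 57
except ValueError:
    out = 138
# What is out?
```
138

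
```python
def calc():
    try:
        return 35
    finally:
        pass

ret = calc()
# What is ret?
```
35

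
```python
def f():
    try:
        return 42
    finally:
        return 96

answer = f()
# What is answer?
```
96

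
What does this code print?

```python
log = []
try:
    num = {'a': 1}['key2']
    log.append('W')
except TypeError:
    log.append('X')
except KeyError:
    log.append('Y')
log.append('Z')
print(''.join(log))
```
YZ

KeyError is caught by its specific handler, not TypeError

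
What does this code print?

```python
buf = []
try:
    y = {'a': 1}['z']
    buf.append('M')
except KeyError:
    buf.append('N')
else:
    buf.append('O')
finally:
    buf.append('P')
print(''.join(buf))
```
NP

Exception: except runs, else skipped, finally runs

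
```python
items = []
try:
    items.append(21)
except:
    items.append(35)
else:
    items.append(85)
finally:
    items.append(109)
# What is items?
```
[21, 85, 109]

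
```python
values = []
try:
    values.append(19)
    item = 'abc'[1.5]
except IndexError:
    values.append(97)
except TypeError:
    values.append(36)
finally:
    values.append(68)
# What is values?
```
[19, 36, 68]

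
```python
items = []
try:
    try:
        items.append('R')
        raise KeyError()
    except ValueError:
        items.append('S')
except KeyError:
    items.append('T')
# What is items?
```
['R', 'T']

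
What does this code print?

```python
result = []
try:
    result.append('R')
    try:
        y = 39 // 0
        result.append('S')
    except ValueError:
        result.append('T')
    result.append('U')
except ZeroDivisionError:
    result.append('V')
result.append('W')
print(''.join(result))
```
RVW

Inner handler doesn't match, propagates to outer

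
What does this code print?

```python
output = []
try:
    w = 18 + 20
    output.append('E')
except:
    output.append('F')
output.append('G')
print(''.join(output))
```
EG

No exception, try block completes normally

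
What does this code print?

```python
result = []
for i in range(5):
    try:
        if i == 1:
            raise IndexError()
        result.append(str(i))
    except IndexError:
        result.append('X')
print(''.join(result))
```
0X234

Exception on i=1 caught, loop continues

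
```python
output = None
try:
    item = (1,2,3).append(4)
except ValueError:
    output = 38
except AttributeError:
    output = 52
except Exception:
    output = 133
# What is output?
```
52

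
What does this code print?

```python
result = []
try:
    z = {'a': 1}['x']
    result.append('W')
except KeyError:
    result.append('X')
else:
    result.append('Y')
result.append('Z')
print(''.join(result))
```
XZ

else block skipped when exception is caught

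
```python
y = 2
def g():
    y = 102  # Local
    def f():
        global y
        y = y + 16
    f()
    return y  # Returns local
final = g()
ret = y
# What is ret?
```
18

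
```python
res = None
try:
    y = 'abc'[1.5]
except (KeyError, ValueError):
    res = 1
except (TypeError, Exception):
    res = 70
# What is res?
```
70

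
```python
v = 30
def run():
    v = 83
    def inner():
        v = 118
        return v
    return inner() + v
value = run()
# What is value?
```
201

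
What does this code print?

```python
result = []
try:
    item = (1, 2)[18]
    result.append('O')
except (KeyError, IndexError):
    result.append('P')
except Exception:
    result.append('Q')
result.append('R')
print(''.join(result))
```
PR

IndexError matches tuple containing it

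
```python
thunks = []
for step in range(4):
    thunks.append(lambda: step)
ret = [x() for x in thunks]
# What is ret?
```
[3, 3, 3, 3]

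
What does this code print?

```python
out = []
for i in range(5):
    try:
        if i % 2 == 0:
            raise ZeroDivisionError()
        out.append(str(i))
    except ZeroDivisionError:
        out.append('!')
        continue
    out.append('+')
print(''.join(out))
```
!1+!3+!

continue in except skips rest of loop body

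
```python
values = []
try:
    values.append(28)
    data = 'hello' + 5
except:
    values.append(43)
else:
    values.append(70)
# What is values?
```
[28, 43]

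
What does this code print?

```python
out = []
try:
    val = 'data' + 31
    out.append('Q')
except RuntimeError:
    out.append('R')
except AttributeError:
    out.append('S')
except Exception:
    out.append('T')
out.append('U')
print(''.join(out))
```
TU

TypeError not specifically caught, falls to Exception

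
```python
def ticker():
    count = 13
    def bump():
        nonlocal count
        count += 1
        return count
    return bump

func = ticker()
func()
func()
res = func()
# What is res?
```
16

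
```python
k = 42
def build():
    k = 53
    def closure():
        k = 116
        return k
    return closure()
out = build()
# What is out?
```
116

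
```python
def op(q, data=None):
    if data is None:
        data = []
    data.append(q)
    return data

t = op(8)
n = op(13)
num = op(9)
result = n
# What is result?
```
[13]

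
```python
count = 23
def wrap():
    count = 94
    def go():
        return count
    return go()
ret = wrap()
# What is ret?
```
94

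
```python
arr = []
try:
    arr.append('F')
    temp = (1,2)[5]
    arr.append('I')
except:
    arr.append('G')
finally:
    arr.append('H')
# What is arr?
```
['F', 'G', 'H']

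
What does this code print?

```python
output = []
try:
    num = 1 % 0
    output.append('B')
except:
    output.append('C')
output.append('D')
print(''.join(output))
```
CD

Exception raised in try, caught by bare except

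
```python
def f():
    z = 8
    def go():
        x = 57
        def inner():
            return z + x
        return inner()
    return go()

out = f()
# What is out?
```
65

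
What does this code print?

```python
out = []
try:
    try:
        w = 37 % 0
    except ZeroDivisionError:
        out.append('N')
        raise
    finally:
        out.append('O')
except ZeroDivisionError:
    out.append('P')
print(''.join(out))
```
NOP

finally runs before re-raised exception propagates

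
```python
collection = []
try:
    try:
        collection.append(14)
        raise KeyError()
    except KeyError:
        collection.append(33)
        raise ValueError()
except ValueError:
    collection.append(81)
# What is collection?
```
[14, 33, 81]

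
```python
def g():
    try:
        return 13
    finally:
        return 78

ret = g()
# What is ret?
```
78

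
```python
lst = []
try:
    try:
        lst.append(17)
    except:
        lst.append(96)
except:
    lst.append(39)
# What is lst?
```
[17]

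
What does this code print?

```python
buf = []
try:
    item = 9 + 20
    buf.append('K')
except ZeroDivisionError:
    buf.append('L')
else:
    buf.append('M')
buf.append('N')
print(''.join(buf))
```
KMN

else block runs when no exception occurs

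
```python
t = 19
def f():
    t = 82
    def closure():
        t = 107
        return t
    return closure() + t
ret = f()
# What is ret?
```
189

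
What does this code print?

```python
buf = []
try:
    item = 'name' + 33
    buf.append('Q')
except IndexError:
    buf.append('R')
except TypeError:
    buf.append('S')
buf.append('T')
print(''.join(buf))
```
ST

TypeError is caught by its specific handler, not IndexError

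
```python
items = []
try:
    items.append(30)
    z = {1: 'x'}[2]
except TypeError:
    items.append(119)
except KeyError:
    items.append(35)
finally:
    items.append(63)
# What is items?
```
[30, 35, 63]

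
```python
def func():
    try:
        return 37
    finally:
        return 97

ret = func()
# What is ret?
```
97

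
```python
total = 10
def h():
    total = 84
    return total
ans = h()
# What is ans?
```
84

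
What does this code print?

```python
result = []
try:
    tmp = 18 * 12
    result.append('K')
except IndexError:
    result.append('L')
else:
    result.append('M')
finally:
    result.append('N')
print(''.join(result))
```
KMN

else runs before finally when no exception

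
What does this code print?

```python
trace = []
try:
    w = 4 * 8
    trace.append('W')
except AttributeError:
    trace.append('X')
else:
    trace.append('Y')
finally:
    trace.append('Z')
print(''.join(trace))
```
WYZ

else runs before finally when no exception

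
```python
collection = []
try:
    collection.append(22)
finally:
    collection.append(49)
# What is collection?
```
[22, 49]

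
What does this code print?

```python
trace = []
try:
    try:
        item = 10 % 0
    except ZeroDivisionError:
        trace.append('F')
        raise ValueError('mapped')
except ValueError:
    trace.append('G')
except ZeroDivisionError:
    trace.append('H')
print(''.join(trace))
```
FG

New ValueError raised, caught by outer ValueError handler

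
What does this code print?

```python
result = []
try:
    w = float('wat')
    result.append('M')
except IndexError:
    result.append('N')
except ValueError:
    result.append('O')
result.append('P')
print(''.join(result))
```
OP

ValueError is caught by its specific handler, not IndexError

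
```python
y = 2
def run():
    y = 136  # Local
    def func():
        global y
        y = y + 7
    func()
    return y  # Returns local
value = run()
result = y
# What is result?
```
9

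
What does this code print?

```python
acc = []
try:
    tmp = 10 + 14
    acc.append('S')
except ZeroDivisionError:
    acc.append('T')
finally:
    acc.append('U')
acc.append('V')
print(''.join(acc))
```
SUV

finally runs after normal execution too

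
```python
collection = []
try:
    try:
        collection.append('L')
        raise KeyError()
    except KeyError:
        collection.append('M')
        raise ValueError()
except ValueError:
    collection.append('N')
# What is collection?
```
['L', 'M', 'N']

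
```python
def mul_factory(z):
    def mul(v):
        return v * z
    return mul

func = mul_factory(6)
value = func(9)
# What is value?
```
54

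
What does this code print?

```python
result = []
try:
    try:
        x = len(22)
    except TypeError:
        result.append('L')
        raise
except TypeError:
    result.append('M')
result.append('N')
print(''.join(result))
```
LMN

raise without argument re-raises current exception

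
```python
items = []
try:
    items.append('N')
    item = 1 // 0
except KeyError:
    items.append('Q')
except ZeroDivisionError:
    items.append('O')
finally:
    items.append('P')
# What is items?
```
['N', 'O', 'P']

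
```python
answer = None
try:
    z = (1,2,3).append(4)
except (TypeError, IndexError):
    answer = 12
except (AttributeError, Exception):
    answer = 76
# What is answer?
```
76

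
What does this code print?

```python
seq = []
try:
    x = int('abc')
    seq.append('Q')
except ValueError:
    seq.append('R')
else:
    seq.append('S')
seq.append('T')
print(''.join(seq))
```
RT

else block skipped when exception is caught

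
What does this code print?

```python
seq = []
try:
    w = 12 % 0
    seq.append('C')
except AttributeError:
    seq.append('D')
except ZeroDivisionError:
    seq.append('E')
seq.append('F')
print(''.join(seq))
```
EF

ZeroDivisionError is caught by its specific handler, not AttributeError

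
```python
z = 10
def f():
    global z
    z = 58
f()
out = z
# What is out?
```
58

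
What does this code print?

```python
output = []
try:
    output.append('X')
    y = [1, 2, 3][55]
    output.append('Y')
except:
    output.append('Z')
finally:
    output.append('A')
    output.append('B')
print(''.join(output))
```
XZAB

Code before exception runs, then except, then all of finally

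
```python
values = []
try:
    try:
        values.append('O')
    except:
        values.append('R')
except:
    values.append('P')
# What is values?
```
['O']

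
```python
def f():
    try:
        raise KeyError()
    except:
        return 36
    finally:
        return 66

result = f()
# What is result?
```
66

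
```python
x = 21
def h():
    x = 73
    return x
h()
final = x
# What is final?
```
21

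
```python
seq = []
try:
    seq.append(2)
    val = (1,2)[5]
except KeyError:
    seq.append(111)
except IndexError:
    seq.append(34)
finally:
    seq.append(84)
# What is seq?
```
[2, 34, 84]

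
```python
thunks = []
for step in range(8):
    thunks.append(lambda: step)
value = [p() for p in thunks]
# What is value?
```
[7, 7, 7, 7, 7, 7, 7, 7]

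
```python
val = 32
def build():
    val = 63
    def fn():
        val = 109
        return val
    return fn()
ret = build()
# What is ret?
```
109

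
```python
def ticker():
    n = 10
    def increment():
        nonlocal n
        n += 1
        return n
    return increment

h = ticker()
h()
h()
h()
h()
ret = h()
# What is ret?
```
15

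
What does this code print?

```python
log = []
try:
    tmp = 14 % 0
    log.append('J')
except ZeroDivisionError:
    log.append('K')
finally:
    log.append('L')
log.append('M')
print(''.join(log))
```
KLM

finally always runs, even after exception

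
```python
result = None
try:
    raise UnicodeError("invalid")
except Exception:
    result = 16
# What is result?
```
16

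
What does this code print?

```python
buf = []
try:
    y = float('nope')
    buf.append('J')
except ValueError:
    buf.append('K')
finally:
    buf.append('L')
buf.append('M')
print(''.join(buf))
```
KLM

finally always runs, even after exception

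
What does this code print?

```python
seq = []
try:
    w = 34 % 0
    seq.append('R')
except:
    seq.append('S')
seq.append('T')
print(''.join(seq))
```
ST

Exception raised in try, caught by bare except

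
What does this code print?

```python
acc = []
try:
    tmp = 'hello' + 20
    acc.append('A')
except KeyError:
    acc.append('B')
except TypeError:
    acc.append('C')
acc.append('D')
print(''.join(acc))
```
CD

TypeError is caught by its specific handler, not KeyError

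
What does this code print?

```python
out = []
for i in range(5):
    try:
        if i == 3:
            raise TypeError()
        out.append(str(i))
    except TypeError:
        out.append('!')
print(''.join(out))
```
012!4

Exception on i=3 caught, loop continues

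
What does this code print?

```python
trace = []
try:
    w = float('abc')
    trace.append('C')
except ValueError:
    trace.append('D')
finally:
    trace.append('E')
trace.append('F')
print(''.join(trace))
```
DEF

finally always runs, even after exception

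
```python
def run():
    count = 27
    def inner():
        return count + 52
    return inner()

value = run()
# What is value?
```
79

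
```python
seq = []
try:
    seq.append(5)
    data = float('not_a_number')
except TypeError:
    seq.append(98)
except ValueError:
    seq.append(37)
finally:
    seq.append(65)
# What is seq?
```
[5, 37, 65]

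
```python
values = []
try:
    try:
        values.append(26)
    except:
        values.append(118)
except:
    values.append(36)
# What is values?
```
[26]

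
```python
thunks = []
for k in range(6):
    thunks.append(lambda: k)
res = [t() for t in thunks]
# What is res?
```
[5, 5, 5, 5, 5, 5]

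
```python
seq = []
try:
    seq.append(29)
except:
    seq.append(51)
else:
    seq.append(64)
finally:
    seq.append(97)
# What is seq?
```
[29, 64, 97]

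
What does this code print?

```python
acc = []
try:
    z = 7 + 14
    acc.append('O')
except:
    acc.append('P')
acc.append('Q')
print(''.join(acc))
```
OQ

No exception, try block completes normally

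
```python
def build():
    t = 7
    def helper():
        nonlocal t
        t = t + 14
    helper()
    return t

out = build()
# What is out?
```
21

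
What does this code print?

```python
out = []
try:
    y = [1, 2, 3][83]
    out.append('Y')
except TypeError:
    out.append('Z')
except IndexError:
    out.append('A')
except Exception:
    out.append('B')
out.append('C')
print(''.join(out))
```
AC

IndexError matches before generic Exception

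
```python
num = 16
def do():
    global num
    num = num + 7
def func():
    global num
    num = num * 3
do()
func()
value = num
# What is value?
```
69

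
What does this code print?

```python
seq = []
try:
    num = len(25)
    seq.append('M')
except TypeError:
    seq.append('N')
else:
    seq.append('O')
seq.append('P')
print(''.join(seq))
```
NP

else block skipped when exception is caught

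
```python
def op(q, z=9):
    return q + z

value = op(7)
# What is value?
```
16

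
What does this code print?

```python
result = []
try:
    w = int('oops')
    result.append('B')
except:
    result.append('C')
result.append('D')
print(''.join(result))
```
CD

Exception raised in try, caught by bare except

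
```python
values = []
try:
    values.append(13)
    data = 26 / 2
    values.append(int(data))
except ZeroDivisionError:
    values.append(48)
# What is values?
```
[13, 13]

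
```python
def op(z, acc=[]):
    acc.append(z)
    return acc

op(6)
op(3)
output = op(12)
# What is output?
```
[6, 3, 12]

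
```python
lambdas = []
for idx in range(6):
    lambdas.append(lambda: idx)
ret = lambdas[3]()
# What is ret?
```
5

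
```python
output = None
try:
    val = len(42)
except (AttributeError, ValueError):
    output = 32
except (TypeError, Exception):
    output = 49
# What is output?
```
49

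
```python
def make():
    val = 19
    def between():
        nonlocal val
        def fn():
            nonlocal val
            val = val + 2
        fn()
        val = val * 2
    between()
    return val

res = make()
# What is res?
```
42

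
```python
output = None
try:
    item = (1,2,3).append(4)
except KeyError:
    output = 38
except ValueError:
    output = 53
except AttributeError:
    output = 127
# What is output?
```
127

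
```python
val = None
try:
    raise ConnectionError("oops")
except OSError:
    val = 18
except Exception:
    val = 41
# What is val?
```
18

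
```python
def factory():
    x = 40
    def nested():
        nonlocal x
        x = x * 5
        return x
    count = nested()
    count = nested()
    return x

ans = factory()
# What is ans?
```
1000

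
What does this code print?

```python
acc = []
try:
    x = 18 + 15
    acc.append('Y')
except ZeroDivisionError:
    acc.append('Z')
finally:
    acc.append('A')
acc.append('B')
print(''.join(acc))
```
YAB

finally runs after normal execution too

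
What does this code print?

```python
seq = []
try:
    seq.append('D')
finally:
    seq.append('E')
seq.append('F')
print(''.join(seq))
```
DEF

try/finally without except, no exception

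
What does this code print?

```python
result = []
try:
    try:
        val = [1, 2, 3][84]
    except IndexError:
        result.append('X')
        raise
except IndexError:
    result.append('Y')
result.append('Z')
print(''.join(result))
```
XYZ

raise without argument re-raises current exception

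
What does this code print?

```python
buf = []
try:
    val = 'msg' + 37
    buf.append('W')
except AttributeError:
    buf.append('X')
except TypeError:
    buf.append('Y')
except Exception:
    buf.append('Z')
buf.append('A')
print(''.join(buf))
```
YA

TypeError matches before generic Exception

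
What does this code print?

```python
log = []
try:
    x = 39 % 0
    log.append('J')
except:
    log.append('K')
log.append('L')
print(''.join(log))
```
KL

Exception raised in try, caught by bare except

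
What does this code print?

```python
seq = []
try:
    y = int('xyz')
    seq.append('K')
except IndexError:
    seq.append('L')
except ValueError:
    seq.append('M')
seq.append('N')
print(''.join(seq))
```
MN

ValueError is caught by its specific handler, not IndexError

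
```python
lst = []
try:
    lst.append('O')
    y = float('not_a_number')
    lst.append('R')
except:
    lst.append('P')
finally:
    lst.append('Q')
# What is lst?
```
['O', 'P', 'Q']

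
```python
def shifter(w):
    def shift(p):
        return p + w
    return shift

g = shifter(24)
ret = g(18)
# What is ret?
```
42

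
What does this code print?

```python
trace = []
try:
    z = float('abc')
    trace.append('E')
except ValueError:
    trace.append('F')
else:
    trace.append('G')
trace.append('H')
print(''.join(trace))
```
FH

else block skipped when exception is caught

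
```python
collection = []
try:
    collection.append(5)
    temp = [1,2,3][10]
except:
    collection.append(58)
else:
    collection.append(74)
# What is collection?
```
[5, 58]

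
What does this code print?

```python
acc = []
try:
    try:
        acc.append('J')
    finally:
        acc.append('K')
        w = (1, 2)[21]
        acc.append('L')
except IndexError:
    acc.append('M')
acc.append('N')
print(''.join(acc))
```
JKMN

Exception in inner finally caught by outer except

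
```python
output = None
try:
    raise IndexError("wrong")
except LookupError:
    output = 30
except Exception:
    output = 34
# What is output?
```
30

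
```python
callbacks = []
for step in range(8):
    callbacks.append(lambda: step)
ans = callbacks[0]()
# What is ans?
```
7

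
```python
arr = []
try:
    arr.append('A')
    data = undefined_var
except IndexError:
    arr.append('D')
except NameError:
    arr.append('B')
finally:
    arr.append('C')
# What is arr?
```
['A', 'B', 'C']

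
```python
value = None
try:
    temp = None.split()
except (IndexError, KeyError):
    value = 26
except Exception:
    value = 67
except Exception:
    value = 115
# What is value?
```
67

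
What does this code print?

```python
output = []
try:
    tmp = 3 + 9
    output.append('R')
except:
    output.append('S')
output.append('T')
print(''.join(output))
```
RT

No exception, try block completes normally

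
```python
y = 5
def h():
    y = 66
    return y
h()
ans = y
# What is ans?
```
5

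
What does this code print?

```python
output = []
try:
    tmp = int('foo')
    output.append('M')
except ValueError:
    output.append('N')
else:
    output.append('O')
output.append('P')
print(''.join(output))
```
NP

else block skipped when exception is caught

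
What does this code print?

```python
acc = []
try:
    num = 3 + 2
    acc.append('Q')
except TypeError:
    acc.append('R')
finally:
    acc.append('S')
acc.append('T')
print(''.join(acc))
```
QST

finally runs after normal execution too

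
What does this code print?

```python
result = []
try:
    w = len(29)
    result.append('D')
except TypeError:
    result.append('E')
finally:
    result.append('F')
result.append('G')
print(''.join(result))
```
EFG

finally always runs, even after exception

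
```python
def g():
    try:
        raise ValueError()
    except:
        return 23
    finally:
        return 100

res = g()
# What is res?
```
100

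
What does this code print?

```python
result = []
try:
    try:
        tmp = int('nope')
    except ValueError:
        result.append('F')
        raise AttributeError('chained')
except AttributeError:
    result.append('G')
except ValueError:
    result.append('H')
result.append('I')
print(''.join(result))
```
FGI

AttributeError raised and caught, original ValueError not re-raised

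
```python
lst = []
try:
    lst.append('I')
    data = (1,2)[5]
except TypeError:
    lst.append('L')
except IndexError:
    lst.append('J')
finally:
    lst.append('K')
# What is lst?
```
['I', 'J', 'K']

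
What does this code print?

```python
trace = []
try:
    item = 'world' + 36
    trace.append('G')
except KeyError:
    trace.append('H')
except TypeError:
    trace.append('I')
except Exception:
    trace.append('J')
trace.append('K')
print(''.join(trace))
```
IK

TypeError matches before generic Exception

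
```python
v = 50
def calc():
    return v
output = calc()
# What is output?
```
50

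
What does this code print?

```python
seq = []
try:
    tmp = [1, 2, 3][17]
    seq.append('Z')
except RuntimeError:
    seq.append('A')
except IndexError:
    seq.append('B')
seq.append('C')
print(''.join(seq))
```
BC

IndexError is caught by its specific handler, not RuntimeError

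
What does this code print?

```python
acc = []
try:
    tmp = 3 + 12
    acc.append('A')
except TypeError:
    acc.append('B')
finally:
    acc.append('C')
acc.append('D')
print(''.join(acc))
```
ACD

finally runs after normal execution too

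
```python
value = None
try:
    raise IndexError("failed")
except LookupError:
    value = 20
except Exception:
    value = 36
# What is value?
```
20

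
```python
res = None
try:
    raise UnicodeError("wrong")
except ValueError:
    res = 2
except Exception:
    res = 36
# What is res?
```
2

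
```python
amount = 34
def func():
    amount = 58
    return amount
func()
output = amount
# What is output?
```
34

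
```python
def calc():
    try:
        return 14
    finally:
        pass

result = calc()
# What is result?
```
14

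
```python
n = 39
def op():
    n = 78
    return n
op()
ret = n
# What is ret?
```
39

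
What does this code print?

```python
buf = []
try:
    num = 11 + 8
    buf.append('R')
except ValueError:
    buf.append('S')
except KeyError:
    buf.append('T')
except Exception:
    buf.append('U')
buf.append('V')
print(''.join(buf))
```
RV

No exception, try block completes normally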